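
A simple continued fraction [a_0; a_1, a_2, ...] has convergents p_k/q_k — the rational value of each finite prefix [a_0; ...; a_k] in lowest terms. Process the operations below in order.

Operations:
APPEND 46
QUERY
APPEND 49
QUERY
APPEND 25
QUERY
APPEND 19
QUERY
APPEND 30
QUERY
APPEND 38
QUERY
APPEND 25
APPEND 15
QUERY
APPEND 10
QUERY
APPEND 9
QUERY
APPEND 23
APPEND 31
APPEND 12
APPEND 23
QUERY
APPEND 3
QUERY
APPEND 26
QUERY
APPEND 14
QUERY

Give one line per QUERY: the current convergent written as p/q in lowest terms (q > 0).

APPEND 46: p_0 = 46·1 + 0 = 46, q_0 = 46·0 + 1 = 1 → 46/1
APPEND 49: p_1 = 49·46 + 1 = 2255, q_1 = 49·1 + 0 = 49 → 2255/49
APPEND 25: p_2 = 25·2255 + 46 = 56421, q_2 = 25·49 + 1 = 1226 → 56421/1226
APPEND 19: p_3 = 19·56421 + 2255 = 1074254, q_3 = 19·1226 + 49 = 23343 → 1074254/23343
APPEND 30: p_4 = 30·1074254 + 56421 = 32284041, q_4 = 30·23343 + 1226 = 701516 → 32284041/701516
APPEND 38: p_5 = 38·32284041 + 1074254 = 1227867812, q_5 = 38·701516 + 23343 = 26680951 → 1227867812/26680951
APPEND 25: p_6 = 25·1227867812 + 32284041 = 30728979341, q_6 = 25·26680951 + 701516 = 667725291 → 30728979341/667725291
APPEND 15: p_7 = 15·30728979341 + 1227867812 = 462162557927, q_7 = 15·667725291 + 26680951 = 10042560316 → 462162557927/10042560316
APPEND 10: p_8 = 10·462162557927 + 30728979341 = 4652354558611, q_8 = 10·10042560316 + 667725291 = 101093328451 → 4652354558611/101093328451
APPEND 9: p_9 = 9·4652354558611 + 462162557927 = 42333353585426, q_9 = 9·101093328451 + 10042560316 = 919882516375 → 42333353585426/919882516375
APPEND 23: p_10 = 23·42333353585426 + 4652354558611 = 978319487023409, q_10 = 23·919882516375 + 101093328451 = 21258391205076 → 978319487023409/21258391205076
APPEND 31: p_11 = 31·978319487023409 + 42333353585426 = 30370237451311105, q_11 = 31·21258391205076 + 919882516375 = 659930009873731 → 30370237451311105/659930009873731
APPEND 12: p_12 = 12·30370237451311105 + 978319487023409 = 365421168902756669, q_12 = 12·659930009873731 + 21258391205076 = 7940418509689848 → 365421168902756669/7940418509689848
APPEND 23: p_13 = 23·365421168902756669 + 30370237451311105 = 8435057122214714492, q_13 = 23·7940418509689848 + 659930009873731 = 183289555732740235 → 8435057122214714492/183289555732740235
APPEND 3: p_14 = 3·8435057122214714492 + 365421168902756669 = 25670592535546900145, q_14 = 3·183289555732740235 + 7940418509689848 = 557809085707910553 → 25670592535546900145/557809085707910553
APPEND 26: p_15 = 26·25670592535546900145 + 8435057122214714492 = 675870463046434118262, q_15 = 26·557809085707910553 + 183289555732740235 = 14686325784138414613 → 675870463046434118262/14686325784138414613
APPEND 14: p_16 = 14·675870463046434118262 + 25670592535546900145 = 9487857075185624555813, q_16 = 14·14686325784138414613 + 557809085707910553 = 206166370063645715135 → 9487857075185624555813/206166370063645715135

46/1
2255/49
56421/1226
1074254/23343
32284041/701516
1227867812/26680951
462162557927/10042560316
4652354558611/101093328451
42333353585426/919882516375
8435057122214714492/183289555732740235
25670592535546900145/557809085707910553
675870463046434118262/14686325784138414613
9487857075185624555813/206166370063645715135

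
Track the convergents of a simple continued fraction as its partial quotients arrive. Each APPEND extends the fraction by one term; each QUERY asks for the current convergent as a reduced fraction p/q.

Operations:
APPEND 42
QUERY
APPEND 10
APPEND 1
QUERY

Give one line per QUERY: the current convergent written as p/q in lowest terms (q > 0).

42/1
463/11

APPEND 42: p_0 = 42·1 + 0 = 42, q_0 = 42·0 + 1 = 1 → 42/1
APPEND 10: p_1 = 10·42 + 1 = 421, q_1 = 10·1 + 0 = 10 → 421/10
APPEND 1: p_2 = 1·421 + 42 = 463, q_2 = 1·10 + 1 = 11 → 463/11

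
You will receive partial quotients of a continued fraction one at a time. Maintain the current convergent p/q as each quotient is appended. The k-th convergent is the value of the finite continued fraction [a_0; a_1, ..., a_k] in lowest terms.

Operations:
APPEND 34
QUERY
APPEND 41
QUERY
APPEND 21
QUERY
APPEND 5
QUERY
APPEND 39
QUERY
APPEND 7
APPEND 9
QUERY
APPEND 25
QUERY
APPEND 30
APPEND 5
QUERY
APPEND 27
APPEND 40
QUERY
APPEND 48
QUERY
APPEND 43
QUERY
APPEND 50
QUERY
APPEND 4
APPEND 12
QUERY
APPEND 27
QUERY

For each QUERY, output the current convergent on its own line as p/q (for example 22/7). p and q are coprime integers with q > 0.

APPEND 34: p_0 = 34·1 + 0 = 34, q_0 = 34·0 + 1 = 1 → 34/1
APPEND 41: p_1 = 41·34 + 1 = 1395, q_1 = 41·1 + 0 = 41 → 1395/41
APPEND 21: p_2 = 21·1395 + 34 = 29329, q_2 = 21·41 + 1 = 862 → 29329/862
APPEND 5: p_3 = 5·29329 + 1395 = 148040, q_3 = 5·862 + 41 = 4351 → 148040/4351
APPEND 39: p_4 = 39·148040 + 29329 = 5802889, q_4 = 39·4351 + 862 = 170551 → 5802889/170551
APPEND 7: p_5 = 7·5802889 + 148040 = 40768263, q_5 = 7·170551 + 4351 = 1198208 → 40768263/1198208
APPEND 9: p_6 = 9·40768263 + 5802889 = 372717256, q_6 = 9·1198208 + 170551 = 10954423 → 372717256/10954423
APPEND 25: p_7 = 25·372717256 + 40768263 = 9358699663, q_7 = 25·10954423 + 1198208 = 275058783 → 9358699663/275058783
APPEND 30: p_8 = 30·9358699663 + 372717256 = 281133707146, q_8 = 30·275058783 + 10954423 = 8262717913 → 281133707146/8262717913
APPEND 5: p_9 = 5·281133707146 + 9358699663 = 1415027235393, q_9 = 5·8262717913 + 275058783 = 41588648348 → 1415027235393/41588648348
APPEND 27: p_10 = 27·1415027235393 + 281133707146 = 38486869062757, q_10 = 27·41588648348 + 8262717913 = 1131156223309 → 38486869062757/1131156223309
APPEND 40: p_11 = 40·38486869062757 + 1415027235393 = 1540889789745673, q_11 = 40·1131156223309 + 41588648348 = 45287837580708 → 1540889789745673/45287837580708
APPEND 48: p_12 = 48·1540889789745673 + 38486869062757 = 74001196776855061, q_12 = 48·45287837580708 + 1131156223309 = 2174947360097293 → 74001196776855061/2174947360097293
APPEND 43: p_13 = 43·74001196776855061 + 1540889789745673 = 3183592351194513296, q_13 = 43·2174947360097293 + 45287837580708 = 93568024321764307 → 3183592351194513296/93568024321764307
APPEND 50: p_14 = 50·3183592351194513296 + 74001196776855061 = 159253618756502519861, q_14 = 50·93568024321764307 + 2174947360097293 = 4680576163448312643 → 159253618756502519861/4680576163448312643
APPEND 4: p_15 = 4·159253618756502519861 + 3183592351194513296 = 640198067377204592740, q_15 = 4·4680576163448312643 + 93568024321764307 = 18815872678115014879 → 640198067377204592740/18815872678115014879
APPEND 12: p_16 = 12·640198067377204592740 + 159253618756502519861 = 7841630427282957632741, q_16 = 12·18815872678115014879 + 4680576163448312643 = 230471048300828491191 → 7841630427282957632741/230471048300828491191
APPEND 27: p_17 = 27·7841630427282957632741 + 640198067377204592740 = 212364219604017060676747, q_17 = 27·230471048300828491191 + 18815872678115014879 = 6241534176800484277036 → 212364219604017060676747/6241534176800484277036

34/1
1395/41
29329/862
148040/4351
5802889/170551
372717256/10954423
9358699663/275058783
1415027235393/41588648348
1540889789745673/45287837580708
74001196776855061/2174947360097293
3183592351194513296/93568024321764307
159253618756502519861/4680576163448312643
7841630427282957632741/230471048300828491191
212364219604017060676747/6241534176800484277036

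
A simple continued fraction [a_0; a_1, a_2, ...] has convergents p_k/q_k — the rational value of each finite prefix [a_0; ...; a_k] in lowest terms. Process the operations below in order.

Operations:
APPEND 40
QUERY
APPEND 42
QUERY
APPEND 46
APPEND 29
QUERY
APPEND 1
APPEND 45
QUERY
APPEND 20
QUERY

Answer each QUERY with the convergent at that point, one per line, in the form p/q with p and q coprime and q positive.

40/1
1681/42
2245295/56099
106765040/2667539
2137623461/53408812

APPEND 40: p_0 = 40·1 + 0 = 40, q_0 = 40·0 + 1 = 1 → 40/1
APPEND 42: p_1 = 42·40 + 1 = 1681, q_1 = 42·1 + 0 = 42 → 1681/42
APPEND 46: p_2 = 46·1681 + 40 = 77366, q_2 = 46·42 + 1 = 1933 → 77366/1933
APPEND 29: p_3 = 29·77366 + 1681 = 2245295, q_3 = 29·1933 + 42 = 56099 → 2245295/56099
APPEND 1: p_4 = 1·2245295 + 77366 = 2322661, q_4 = 1·56099 + 1933 = 58032 → 2322661/58032
APPEND 45: p_5 = 45·2322661 + 2245295 = 106765040, q_5 = 45·58032 + 56099 = 2667539 → 106765040/2667539
APPEND 20: p_6 = 20·106765040 + 2322661 = 2137623461, q_6 = 20·2667539 + 58032 = 53408812 → 2137623461/53408812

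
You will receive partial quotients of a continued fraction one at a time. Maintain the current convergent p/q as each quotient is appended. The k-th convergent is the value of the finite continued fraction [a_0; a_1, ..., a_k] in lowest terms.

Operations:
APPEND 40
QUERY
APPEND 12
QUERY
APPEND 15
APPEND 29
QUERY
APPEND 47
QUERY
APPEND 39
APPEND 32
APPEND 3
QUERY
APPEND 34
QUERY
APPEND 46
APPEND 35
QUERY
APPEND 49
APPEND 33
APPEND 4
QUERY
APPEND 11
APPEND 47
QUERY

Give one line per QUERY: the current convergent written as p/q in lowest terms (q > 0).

40/1
481/12
210876/5261
9918427/247448
37571619594/937348445
1289829929551/32179078034
2079231023192451/51873301908349
13566561678772371991/338462798011099026
7185688234473517556024/179270783789000455481

APPEND 40: p_0 = 40·1 + 0 = 40, q_0 = 40·0 + 1 = 1 → 40/1
APPEND 12: p_1 = 12·40 + 1 = 481, q_1 = 12·1 + 0 = 12 → 481/12
APPEND 15: p_2 = 15·481 + 40 = 7255, q_2 = 15·12 + 1 = 181 → 7255/181
APPEND 29: p_3 = 29·7255 + 481 = 210876, q_3 = 29·181 + 12 = 5261 → 210876/5261
APPEND 47: p_4 = 47·210876 + 7255 = 9918427, q_4 = 47·5261 + 181 = 247448 → 9918427/247448
APPEND 39: p_5 = 39·9918427 + 210876 = 387029529, q_5 = 39·247448 + 5261 = 9655733 → 387029529/9655733
APPEND 32: p_6 = 32·387029529 + 9918427 = 12394863355, q_6 = 32·9655733 + 247448 = 309230904 → 12394863355/309230904
APPEND 3: p_7 = 3·12394863355 + 387029529 = 37571619594, q_7 = 3·309230904 + 9655733 = 937348445 → 37571619594/937348445
APPEND 34: p_8 = 34·37571619594 + 12394863355 = 1289829929551, q_8 = 34·937348445 + 309230904 = 32179078034 → 1289829929551/32179078034
APPEND 46: p_9 = 46·1289829929551 + 37571619594 = 59369748378940, q_9 = 46·32179078034 + 937348445 = 1481174938009 → 59369748378940/1481174938009
APPEND 35: p_10 = 35·59369748378940 + 1289829929551 = 2079231023192451, q_10 = 35·1481174938009 + 32179078034 = 51873301908349 → 2079231023192451/51873301908349
APPEND 49: p_11 = 49·2079231023192451 + 59369748378940 = 101941689884809039, q_11 = 49·51873301908349 + 1481174938009 = 2543272968447110 → 101941689884809039/2543272968447110
APPEND 33: p_12 = 33·101941689884809039 + 2079231023192451 = 3366154997221890738, q_12 = 33·2543272968447110 + 51873301908349 = 83979881260662979 → 3366154997221890738/83979881260662979
APPEND 4: p_13 = 4·3366154997221890738 + 101941689884809039 = 13566561678772371991, q_13 = 4·83979881260662979 + 2543272968447110 = 338462798011099026 → 13566561678772371991/338462798011099026
APPEND 11: p_14 = 11·13566561678772371991 + 3366154997221890738 = 152598333463717982639, q_14 = 11·338462798011099026 + 83979881260662979 = 3807070659382752265 → 152598333463717982639/3807070659382752265
APPEND 47: p_15 = 47·152598333463717982639 + 13566561678772371991 = 7185688234473517556024, q_15 = 47·3807070659382752265 + 338462798011099026 = 179270783789000455481 → 7185688234473517556024/179270783789000455481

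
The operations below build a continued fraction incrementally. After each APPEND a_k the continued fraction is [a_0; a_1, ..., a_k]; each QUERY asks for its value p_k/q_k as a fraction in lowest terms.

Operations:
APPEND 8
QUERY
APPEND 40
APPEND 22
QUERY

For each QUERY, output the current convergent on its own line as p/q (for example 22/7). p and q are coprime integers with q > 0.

APPEND 8: p_0 = 8·1 + 0 = 8, q_0 = 8·0 + 1 = 1 → 8/1
APPEND 40: p_1 = 40·8 + 1 = 321, q_1 = 40·1 + 0 = 40 → 321/40
APPEND 22: p_2 = 22·321 + 8 = 7070, q_2 = 22·40 + 1 = 881 → 7070/881

8/1
7070/881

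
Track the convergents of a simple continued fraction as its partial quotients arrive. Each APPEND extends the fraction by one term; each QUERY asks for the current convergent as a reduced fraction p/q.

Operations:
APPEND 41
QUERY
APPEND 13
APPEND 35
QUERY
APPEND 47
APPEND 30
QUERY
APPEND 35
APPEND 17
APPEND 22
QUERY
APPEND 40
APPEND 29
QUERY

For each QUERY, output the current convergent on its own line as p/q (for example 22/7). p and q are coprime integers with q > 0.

APPEND 41: p_0 = 41·1 + 0 = 41, q_0 = 41·0 + 1 = 1 → 41/1
APPEND 13: p_1 = 13·41 + 1 = 534, q_1 = 13·1 + 0 = 13 → 534/13
APPEND 35: p_2 = 35·534 + 41 = 18731, q_2 = 35·13 + 1 = 456 → 18731/456
APPEND 47: p_3 = 47·18731 + 534 = 880891, q_3 = 47·456 + 13 = 21445 → 880891/21445
APPEND 30: p_4 = 30·880891 + 18731 = 26445461, q_4 = 30·21445 + 456 = 643806 → 26445461/643806
APPEND 35: p_5 = 35·26445461 + 880891 = 926472026, q_5 = 35·643806 + 21445 = 22554655 → 926472026/22554655
APPEND 17: p_6 = 17·926472026 + 26445461 = 15776469903, q_6 = 17·22554655 + 643806 = 384072941 → 15776469903/384072941
APPEND 22: p_7 = 22·15776469903 + 926472026 = 348008809892, q_7 = 22·384072941 + 22554655 = 8472159357 → 348008809892/8472159357
APPEND 40: p_8 = 40·348008809892 + 15776469903 = 13936128865583, q_8 = 40·8472159357 + 384072941 = 339270447221 → 13936128865583/339270447221
APPEND 29: p_9 = 29·13936128865583 + 348008809892 = 404495745911799, q_9 = 29·339270447221 + 8472159357 = 9847315128766 → 404495745911799/9847315128766

41/1
18731/456
26445461/643806
348008809892/8472159357
404495745911799/9847315128766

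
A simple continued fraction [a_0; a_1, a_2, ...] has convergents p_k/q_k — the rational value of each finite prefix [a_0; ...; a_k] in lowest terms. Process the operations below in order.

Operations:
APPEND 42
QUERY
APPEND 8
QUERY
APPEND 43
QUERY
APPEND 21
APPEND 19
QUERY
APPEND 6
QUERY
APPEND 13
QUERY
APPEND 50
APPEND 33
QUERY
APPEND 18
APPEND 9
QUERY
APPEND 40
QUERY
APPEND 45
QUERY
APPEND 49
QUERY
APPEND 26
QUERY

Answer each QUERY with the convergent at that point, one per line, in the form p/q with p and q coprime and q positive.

42/1
337/8
14533/345
5819603/138152
35223148/836165
463720527/11008297
766764953961/18202291792
125191678741125/2971934821231
5021492140065796/119205585352511
226092337981701945/5367223275684226
11083546053243461101/263113146093879585
288398289722311690571/6846309021716553436

APPEND 42: p_0 = 42·1 + 0 = 42, q_0 = 42·0 + 1 = 1 → 42/1
APPEND 8: p_1 = 8·42 + 1 = 337, q_1 = 8·1 + 0 = 8 → 337/8
APPEND 43: p_2 = 43·337 + 42 = 14533, q_2 = 43·8 + 1 = 345 → 14533/345
APPEND 21: p_3 = 21·14533 + 337 = 305530, q_3 = 21·345 + 8 = 7253 → 305530/7253
APPEND 19: p_4 = 19·305530 + 14533 = 5819603, q_4 = 19·7253 + 345 = 138152 → 5819603/138152
APPEND 6: p_5 = 6·5819603 + 305530 = 35223148, q_5 = 6·138152 + 7253 = 836165 → 35223148/836165
APPEND 13: p_6 = 13·35223148 + 5819603 = 463720527, q_6 = 13·836165 + 138152 = 11008297 → 463720527/11008297
APPEND 50: p_7 = 50·463720527 + 35223148 = 23221249498, q_7 = 50·11008297 + 836165 = 551251015 → 23221249498/551251015
APPEND 33: p_8 = 33·23221249498 + 463720527 = 766764953961, q_8 = 33·551251015 + 11008297 = 18202291792 → 766764953961/18202291792
APPEND 18: p_9 = 18·766764953961 + 23221249498 = 13824990420796, q_9 = 18·18202291792 + 551251015 = 328192503271 → 13824990420796/328192503271
APPEND 9: p_10 = 9·13824990420796 + 766764953961 = 125191678741125, q_10 = 9·328192503271 + 18202291792 = 2971934821231 → 125191678741125/2971934821231
APPEND 40: p_11 = 40·125191678741125 + 13824990420796 = 5021492140065796, q_11 = 40·2971934821231 + 328192503271 = 119205585352511 → 5021492140065796/119205585352511
APPEND 45: p_12 = 45·5021492140065796 + 125191678741125 = 226092337981701945, q_12 = 45·119205585352511 + 2971934821231 = 5367223275684226 → 226092337981701945/5367223275684226
APPEND 49: p_13 = 49·226092337981701945 + 5021492140065796 = 11083546053243461101, q_13 = 49·5367223275684226 + 119205585352511 = 263113146093879585 → 11083546053243461101/263113146093879585
APPEND 26: p_14 = 26·11083546053243461101 + 226092337981701945 = 288398289722311690571, q_14 = 26·263113146093879585 + 5367223275684226 = 6846309021716553436 → 288398289722311690571/6846309021716553436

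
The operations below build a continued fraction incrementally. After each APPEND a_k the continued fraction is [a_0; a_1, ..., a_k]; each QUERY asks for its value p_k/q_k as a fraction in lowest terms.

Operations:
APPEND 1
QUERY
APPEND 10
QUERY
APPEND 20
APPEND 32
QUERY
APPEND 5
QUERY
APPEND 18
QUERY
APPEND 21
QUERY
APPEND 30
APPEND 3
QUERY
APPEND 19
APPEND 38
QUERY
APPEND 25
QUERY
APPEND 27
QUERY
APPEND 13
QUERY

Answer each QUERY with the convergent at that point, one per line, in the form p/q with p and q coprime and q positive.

APPEND 1: p_0 = 1·1 + 0 = 1, q_0 = 1·0 + 1 = 1 → 1/1
APPEND 10: p_1 = 10·1 + 1 = 11, q_1 = 10·1 + 0 = 10 → 11/10
APPEND 20: p_2 = 20·11 + 1 = 221, q_2 = 20·10 + 1 = 201 → 221/201
APPEND 32: p_3 = 32·221 + 11 = 7083, q_3 = 32·201 + 10 = 6442 → 7083/6442
APPEND 5: p_4 = 5·7083 + 221 = 35636, q_4 = 5·6442 + 201 = 32411 → 35636/32411
APPEND 18: p_5 = 18·35636 + 7083 = 648531, q_5 = 18·32411 + 6442 = 589840 → 648531/589840
APPEND 21: p_6 = 21·648531 + 35636 = 13654787, q_6 = 21·589840 + 32411 = 12419051 → 13654787/12419051
APPEND 30: p_7 = 30·13654787 + 648531 = 410292141, q_7 = 30·12419051 + 589840 = 373161370 → 410292141/373161370
APPEND 3: p_8 = 3·410292141 + 13654787 = 1244531210, q_8 = 3·373161370 + 12419051 = 1131903161 → 1244531210/1131903161
APPEND 19: p_9 = 19·1244531210 + 410292141 = 24056385131, q_9 = 19·1131903161 + 373161370 = 21879321429 → 24056385131/21879321429
APPEND 38: p_10 = 38·24056385131 + 1244531210 = 915387166188, q_10 = 38·21879321429 + 1131903161 = 832546117463 → 915387166188/832546117463
APPEND 25: p_11 = 25·915387166188 + 24056385131 = 22908735539831, q_11 = 25·832546117463 + 21879321429 = 20835532258004 → 22908735539831/20835532258004
APPEND 27: p_12 = 27·22908735539831 + 915387166188 = 619451246741625, q_12 = 27·20835532258004 + 832546117463 = 563391917083571 → 619451246741625/563391917083571
APPEND 13: p_13 = 13·619451246741625 + 22908735539831 = 8075774943180956, q_13 = 13·563391917083571 + 20835532258004 = 7344930454344427 → 8075774943180956/7344930454344427

1/1
11/10
7083/6442
35636/32411
648531/589840
13654787/12419051
1244531210/1131903161
915387166188/832546117463
22908735539831/20835532258004
619451246741625/563391917083571
8075774943180956/7344930454344427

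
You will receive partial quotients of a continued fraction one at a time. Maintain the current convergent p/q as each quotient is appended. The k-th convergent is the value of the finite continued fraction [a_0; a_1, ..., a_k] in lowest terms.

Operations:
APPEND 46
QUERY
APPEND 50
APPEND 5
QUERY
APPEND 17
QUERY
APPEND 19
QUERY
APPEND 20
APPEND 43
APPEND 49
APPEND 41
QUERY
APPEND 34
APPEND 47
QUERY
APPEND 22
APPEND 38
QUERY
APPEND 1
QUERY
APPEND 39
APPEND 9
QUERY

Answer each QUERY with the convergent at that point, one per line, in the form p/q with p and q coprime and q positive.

APPEND 46: p_0 = 46·1 + 0 = 46, q_0 = 46·0 + 1 = 1 → 46/1
APPEND 50: p_1 = 50·46 + 1 = 2301, q_1 = 50·1 + 0 = 50 → 2301/50
APPEND 5: p_2 = 5·2301 + 46 = 11551, q_2 = 5·50 + 1 = 251 → 11551/251
APPEND 17: p_3 = 17·11551 + 2301 = 198668, q_3 = 17·251 + 50 = 4317 → 198668/4317
APPEND 19: p_4 = 19·198668 + 11551 = 3786243, q_4 = 19·4317 + 251 = 82274 → 3786243/82274
APPEND 20: p_5 = 20·3786243 + 198668 = 75923528, q_5 = 20·82274 + 4317 = 1649797 → 75923528/1649797
APPEND 43: p_6 = 43·75923528 + 3786243 = 3268497947, q_6 = 43·1649797 + 82274 = 71023545 → 3268497947/71023545
APPEND 49: p_7 = 49·3268497947 + 75923528 = 160232322931, q_7 = 49·71023545 + 1649797 = 3481803502 → 160232322931/3481803502
APPEND 41: p_8 = 41·160232322931 + 3268497947 = 6572793738118, q_8 = 41·3481803502 + 71023545 = 142824967127 → 6572793738118/142824967127
APPEND 34: p_9 = 34·6572793738118 + 160232322931 = 223635219418943, q_9 = 34·142824967127 + 3481803502 = 4859530685820 → 223635219418943/4859530685820
APPEND 47: p_10 = 47·223635219418943 + 6572793738118 = 10517428106428439, q_10 = 47·4859530685820 + 142824967127 = 228540767200667 → 10517428106428439/228540767200667
APPEND 22: p_11 = 22·10517428106428439 + 223635219418943 = 231607053560844601, q_11 = 22·228540767200667 + 4859530685820 = 5032756409100494 → 231607053560844601/5032756409100494
APPEND 38: p_12 = 38·231607053560844601 + 10517428106428439 = 8811585463418523277, q_12 = 38·5032756409100494 + 228540767200667 = 191473284313019439 → 8811585463418523277/191473284313019439
APPEND 1: p_13 = 1·8811585463418523277 + 231607053560844601 = 9043192516979367878, q_13 = 1·191473284313019439 + 5032756409100494 = 196506040722119933 → 9043192516979367878/196506040722119933
APPEND 39: p_14 = 39·9043192516979367878 + 8811585463418523277 = 361496093625613870519, q_14 = 39·196506040722119933 + 191473284313019439 = 7855208872475696826 → 361496093625613870519/7855208872475696826
APPEND 9: p_15 = 9·361496093625613870519 + 9043192516979367878 = 3262508035147504202549, q_15 = 9·7855208872475696826 + 196506040722119933 = 70893385893003391367 → 3262508035147504202549/70893385893003391367

46/1
11551/251
198668/4317
3786243/82274
6572793738118/142824967127
10517428106428439/228540767200667
8811585463418523277/191473284313019439
9043192516979367878/196506040722119933
3262508035147504202549/70893385893003391367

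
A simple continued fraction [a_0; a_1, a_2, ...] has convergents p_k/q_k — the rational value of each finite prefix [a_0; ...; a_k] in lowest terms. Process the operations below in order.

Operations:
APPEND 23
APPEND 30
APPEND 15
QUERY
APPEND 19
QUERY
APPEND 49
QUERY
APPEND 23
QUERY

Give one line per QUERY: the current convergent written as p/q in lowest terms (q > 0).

APPEND 23: p_0 = 23·1 + 0 = 23, q_0 = 23·0 + 1 = 1 → 23/1
APPEND 30: p_1 = 30·23 + 1 = 691, q_1 = 30·1 + 0 = 30 → 691/30
APPEND 15: p_2 = 15·691 + 23 = 10388, q_2 = 15·30 + 1 = 451 → 10388/451
APPEND 19: p_3 = 19·10388 + 691 = 198063, q_3 = 19·451 + 30 = 8599 → 198063/8599
APPEND 49: p_4 = 49·198063 + 10388 = 9715475, q_4 = 49·8599 + 451 = 421802 → 9715475/421802
APPEND 23: p_5 = 23·9715475 + 198063 = 223653988, q_5 = 23·421802 + 8599 = 9710045 → 223653988/9710045

10388/451
198063/8599
9715475/421802
223653988/9710045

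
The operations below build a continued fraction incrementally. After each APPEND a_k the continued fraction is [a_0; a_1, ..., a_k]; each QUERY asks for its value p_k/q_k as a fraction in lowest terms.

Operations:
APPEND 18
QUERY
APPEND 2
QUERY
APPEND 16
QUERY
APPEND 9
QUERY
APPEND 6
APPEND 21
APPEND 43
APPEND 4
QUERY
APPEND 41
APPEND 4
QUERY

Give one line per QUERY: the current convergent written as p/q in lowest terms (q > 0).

18/1
37/2
610/33
5527/299
123784935/6696526
20547584471/1111584650

APPEND 18: p_0 = 18·1 + 0 = 18, q_0 = 18·0 + 1 = 1 → 18/1
APPEND 2: p_1 = 2·18 + 1 = 37, q_1 = 2·1 + 0 = 2 → 37/2
APPEND 16: p_2 = 16·37 + 18 = 610, q_2 = 16·2 + 1 = 33 → 610/33
APPEND 9: p_3 = 9·610 + 37 = 5527, q_3 = 9·33 + 2 = 299 → 5527/299
APPEND 6: p_4 = 6·5527 + 610 = 33772, q_4 = 6·299 + 33 = 1827 → 33772/1827
APPEND 21: p_5 = 21·33772 + 5527 = 714739, q_5 = 21·1827 + 299 = 38666 → 714739/38666
APPEND 43: p_6 = 43·714739 + 33772 = 30767549, q_6 = 43·38666 + 1827 = 1664465 → 30767549/1664465
APPEND 4: p_7 = 4·30767549 + 714739 = 123784935, q_7 = 4·1664465 + 38666 = 6696526 → 123784935/6696526
APPEND 41: p_8 = 41·123784935 + 30767549 = 5105949884, q_8 = 41·6696526 + 1664465 = 276222031 → 5105949884/276222031
APPEND 4: p_9 = 4·5105949884 + 123784935 = 20547584471, q_9 = 4·276222031 + 6696526 = 1111584650 → 20547584471/1111584650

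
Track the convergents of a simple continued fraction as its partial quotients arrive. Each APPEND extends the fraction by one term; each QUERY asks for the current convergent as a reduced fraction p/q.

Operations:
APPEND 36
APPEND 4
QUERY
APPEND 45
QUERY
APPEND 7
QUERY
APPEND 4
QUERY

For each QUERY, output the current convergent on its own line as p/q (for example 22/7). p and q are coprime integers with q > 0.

145/4
6561/181
46072/1271
190849/5265

APPEND 36: p_0 = 36·1 + 0 = 36, q_0 = 36·0 + 1 = 1 → 36/1
APPEND 4: p_1 = 4·36 + 1 = 145, q_1 = 4·1 + 0 = 4 → 145/4
APPEND 45: p_2 = 45·145 + 36 = 6561, q_2 = 45·4 + 1 = 181 → 6561/181
APPEND 7: p_3 = 7·6561 + 145 = 46072, q_3 = 7·181 + 4 = 1271 → 46072/1271
APPEND 4: p_4 = 4·46072 + 6561 = 190849, q_4 = 4·1271 + 181 = 5265 → 190849/5265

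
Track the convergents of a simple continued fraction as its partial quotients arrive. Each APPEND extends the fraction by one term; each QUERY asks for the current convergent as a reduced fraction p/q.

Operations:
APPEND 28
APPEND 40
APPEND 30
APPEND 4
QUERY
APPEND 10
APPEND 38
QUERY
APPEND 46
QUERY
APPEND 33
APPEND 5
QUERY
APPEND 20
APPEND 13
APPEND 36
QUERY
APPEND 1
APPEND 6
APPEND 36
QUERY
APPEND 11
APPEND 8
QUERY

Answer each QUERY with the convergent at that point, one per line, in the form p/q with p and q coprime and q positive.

135753/4844
53000897/1891202
2439432450/87044933
405210791185/14458914888
3853244763247303/137493223987187
998048092282510791/35612803840298578
89047188666542845175/3177422097224943162

APPEND 28: p_0 = 28·1 + 0 = 28, q_0 = 28·0 + 1 = 1 → 28/1
APPEND 40: p_1 = 40·28 + 1 = 1121, q_1 = 40·1 + 0 = 40 → 1121/40
APPEND 30: p_2 = 30·1121 + 28 = 33658, q_2 = 30·40 + 1 = 1201 → 33658/1201
APPEND 4: p_3 = 4·33658 + 1121 = 135753, q_3 = 4·1201 + 40 = 4844 → 135753/4844
APPEND 10: p_4 = 10·135753 + 33658 = 1391188, q_4 = 10·4844 + 1201 = 49641 → 1391188/49641
APPEND 38: p_5 = 38·1391188 + 135753 = 53000897, q_5 = 38·49641 + 4844 = 1891202 → 53000897/1891202
APPEND 46: p_6 = 46·53000897 + 1391188 = 2439432450, q_6 = 46·1891202 + 49641 = 87044933 → 2439432450/87044933
APPEND 33: p_7 = 33·2439432450 + 53000897 = 80554271747, q_7 = 33·87044933 + 1891202 = 2874373991 → 80554271747/2874373991
APPEND 5: p_8 = 5·80554271747 + 2439432450 = 405210791185, q_8 = 5·2874373991 + 87044933 = 14458914888 → 405210791185/14458914888
APPEND 20: p_9 = 20·405210791185 + 80554271747 = 8184770095447, q_9 = 20·14458914888 + 2874373991 = 292052671751 → 8184770095447/292052671751
APPEND 13: p_10 = 13·8184770095447 + 405210791185 = 106807222031996, q_10 = 13·292052671751 + 14458914888 = 3811143647651 → 106807222031996/3811143647651
APPEND 36: p_11 = 36·106807222031996 + 8184770095447 = 3853244763247303, q_11 = 36·3811143647651 + 292052671751 = 137493223987187 → 3853244763247303/137493223987187
APPEND 1: p_12 = 1·3853244763247303 + 106807222031996 = 3960051985279299, q_12 = 1·137493223987187 + 3811143647651 = 141304367634838 → 3960051985279299/141304367634838
APPEND 6: p_13 = 6·3960051985279299 + 3853244763247303 = 27613556674923097, q_13 = 6·141304367634838 + 137493223987187 = 985319429796215 → 27613556674923097/985319429796215
APPEND 36: p_14 = 36·27613556674923097 + 3960051985279299 = 998048092282510791, q_14 = 36·985319429796215 + 141304367634838 = 35612803840298578 → 998048092282510791/35612803840298578
APPEND 11: p_15 = 11·998048092282510791 + 27613556674923097 = 11006142571782541798, q_15 = 11·35612803840298578 + 985319429796215 = 392726161673080573 → 11006142571782541798/392726161673080573
APPEND 8: p_16 = 8·11006142571782541798 + 998048092282510791 = 89047188666542845175, q_16 = 8·392726161673080573 + 35612803840298578 = 3177422097224943162 → 89047188666542845175/3177422097224943162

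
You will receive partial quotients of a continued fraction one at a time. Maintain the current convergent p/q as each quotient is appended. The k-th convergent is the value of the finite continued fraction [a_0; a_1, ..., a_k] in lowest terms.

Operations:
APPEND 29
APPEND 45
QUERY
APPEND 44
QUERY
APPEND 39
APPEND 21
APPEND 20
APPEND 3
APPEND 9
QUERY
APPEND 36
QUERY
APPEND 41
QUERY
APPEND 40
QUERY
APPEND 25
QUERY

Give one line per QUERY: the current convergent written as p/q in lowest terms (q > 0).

APPEND 29: p_0 = 29·1 + 0 = 29, q_0 = 29·0 + 1 = 1 → 29/1
APPEND 45: p_1 = 45·29 + 1 = 1306, q_1 = 45·1 + 0 = 45 → 1306/45
APPEND 44: p_2 = 44·1306 + 29 = 57493, q_2 = 44·45 + 1 = 1981 → 57493/1981
APPEND 39: p_3 = 39·57493 + 1306 = 2243533, q_3 = 39·1981 + 45 = 77304 → 2243533/77304
APPEND 21: p_4 = 21·2243533 + 57493 = 47171686, q_4 = 21·77304 + 1981 = 1625365 → 47171686/1625365
APPEND 20: p_5 = 20·47171686 + 2243533 = 945677253, q_5 = 20·1625365 + 77304 = 32584604 → 945677253/32584604
APPEND 3: p_6 = 3·945677253 + 47171686 = 2884203445, q_6 = 3·32584604 + 1625365 = 99379177 → 2884203445/99379177
APPEND 9: p_7 = 9·2884203445 + 945677253 = 26903508258, q_7 = 9·99379177 + 32584604 = 926997197 → 26903508258/926997197
APPEND 36: p_8 = 36·26903508258 + 2884203445 = 971410500733, q_8 = 36·926997197 + 99379177 = 33471278269 → 971410500733/33471278269
APPEND 41: p_9 = 41·971410500733 + 26903508258 = 39854734038311, q_9 = 41·33471278269 + 926997197 = 1373249406226 → 39854734038311/1373249406226
APPEND 40: p_10 = 40·39854734038311 + 971410500733 = 1595160772033173, q_10 = 40·1373249406226 + 33471278269 = 54963447527309 → 1595160772033173/54963447527309
APPEND 25: p_11 = 25·1595160772033173 + 39854734038311 = 39918874034867636, q_11 = 25·54963447527309 + 1373249406226 = 1375459437588951 → 39918874034867636/1375459437588951

1306/45
57493/1981
26903508258/926997197
971410500733/33471278269
39854734038311/1373249406226
1595160772033173/54963447527309
39918874034867636/1375459437588951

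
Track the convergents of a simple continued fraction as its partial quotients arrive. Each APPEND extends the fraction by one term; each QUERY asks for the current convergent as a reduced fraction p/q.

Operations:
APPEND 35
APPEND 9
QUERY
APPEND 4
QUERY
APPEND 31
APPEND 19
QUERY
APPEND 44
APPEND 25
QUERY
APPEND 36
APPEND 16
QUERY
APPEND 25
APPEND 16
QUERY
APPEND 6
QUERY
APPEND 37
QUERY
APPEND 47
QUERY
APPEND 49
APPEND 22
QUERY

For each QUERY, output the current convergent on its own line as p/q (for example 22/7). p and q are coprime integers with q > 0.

APPEND 35: p_0 = 35·1 + 0 = 35, q_0 = 35·0 + 1 = 1 → 35/1
APPEND 9: p_1 = 9·35 + 1 = 316, q_1 = 9·1 + 0 = 9 → 316/9
APPEND 4: p_2 = 4·316 + 35 = 1299, q_2 = 4·9 + 1 = 37 → 1299/37
APPEND 31: p_3 = 31·1299 + 316 = 40585, q_3 = 31·37 + 9 = 1156 → 40585/1156
APPEND 19: p_4 = 19·40585 + 1299 = 772414, q_4 = 19·1156 + 37 = 22001 → 772414/22001
APPEND 44: p_5 = 44·772414 + 40585 = 34026801, q_5 = 44·22001 + 1156 = 969200 → 34026801/969200
APPEND 25: p_6 = 25·34026801 + 772414 = 851442439, q_6 = 25·969200 + 22001 = 24252001 → 851442439/24252001
APPEND 36: p_7 = 36·851442439 + 34026801 = 30685954605, q_7 = 36·24252001 + 969200 = 874041236 → 30685954605/874041236
APPEND 16: p_8 = 16·30685954605 + 851442439 = 491826716119, q_8 = 16·874041236 + 24252001 = 14008911777 → 491826716119/14008911777
APPEND 25: p_9 = 25·491826716119 + 30685954605 = 12326353857580, q_9 = 25·14008911777 + 874041236 = 351096835661 → 12326353857580/351096835661
APPEND 16: p_10 = 16·12326353857580 + 491826716119 = 197713488437399, q_10 = 16·351096835661 + 14008911777 = 5631558282353 → 197713488437399/5631558282353
APPEND 6: p_11 = 6·197713488437399 + 12326353857580 = 1198607284481974, q_11 = 6·5631558282353 + 351096835661 = 34140446529779 → 1198607284481974/34140446529779
APPEND 37: p_12 = 37·1198607284481974 + 197713488437399 = 44546183014270437, q_12 = 37·34140446529779 + 5631558282353 = 1268828079884176 → 44546183014270437/1268828079884176
APPEND 47: p_13 = 47·44546183014270437 + 1198607284481974 = 2094869208955192513, q_13 = 47·1268828079884176 + 34140446529779 = 59669060201086051 → 2094869208955192513/59669060201086051
APPEND 49: p_14 = 49·2094869208955192513 + 44546183014270437 = 102693137421818703574, q_14 = 49·59669060201086051 + 1268828079884176 = 2925052777933100675 → 102693137421818703574/2925052777933100675
APPEND 22: p_15 = 22·102693137421818703574 + 2094869208955192513 = 2261343892488966671141, q_15 = 22·2925052777933100675 + 59669060201086051 = 64410830174729300901 → 2261343892488966671141/64410830174729300901

316/9
1299/37
772414/22001
851442439/24252001
491826716119/14008911777
197713488437399/5631558282353
1198607284481974/34140446529779
44546183014270437/1268828079884176
2094869208955192513/59669060201086051
2261343892488966671141/64410830174729300901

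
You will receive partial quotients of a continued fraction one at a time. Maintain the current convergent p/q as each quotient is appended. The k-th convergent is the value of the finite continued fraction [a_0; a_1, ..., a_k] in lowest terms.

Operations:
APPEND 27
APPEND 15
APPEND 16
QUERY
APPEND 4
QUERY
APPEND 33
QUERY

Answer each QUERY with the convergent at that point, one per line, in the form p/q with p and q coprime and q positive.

APPEND 27: p_0 = 27·1 + 0 = 27, q_0 = 27·0 + 1 = 1 → 27/1
APPEND 15: p_1 = 15·27 + 1 = 406, q_1 = 15·1 + 0 = 15 → 406/15
APPEND 16: p_2 = 16·406 + 27 = 6523, q_2 = 16·15 + 1 = 241 → 6523/241
APPEND 4: p_3 = 4·6523 + 406 = 26498, q_3 = 4·241 + 15 = 979 → 26498/979
APPEND 33: p_4 = 33·26498 + 6523 = 880957, q_4 = 33·979 + 241 = 32548 → 880957/32548

6523/241
26498/979
880957/32548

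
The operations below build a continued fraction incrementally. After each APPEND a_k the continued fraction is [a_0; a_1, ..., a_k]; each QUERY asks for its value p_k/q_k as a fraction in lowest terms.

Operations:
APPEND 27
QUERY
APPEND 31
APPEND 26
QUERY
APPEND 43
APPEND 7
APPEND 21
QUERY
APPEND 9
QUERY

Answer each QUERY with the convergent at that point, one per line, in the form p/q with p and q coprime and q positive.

APPEND 27: p_0 = 27·1 + 0 = 27, q_0 = 27·0 + 1 = 1 → 27/1
APPEND 31: p_1 = 31·27 + 1 = 838, q_1 = 31·1 + 0 = 31 → 838/31
APPEND 26: p_2 = 26·838 + 27 = 21815, q_2 = 26·31 + 1 = 807 → 21815/807
APPEND 43: p_3 = 43·21815 + 838 = 938883, q_3 = 43·807 + 31 = 34732 → 938883/34732
APPEND 7: p_4 = 7·938883 + 21815 = 6593996, q_4 = 7·34732 + 807 = 243931 → 6593996/243931
APPEND 21: p_5 = 21·6593996 + 938883 = 139412799, q_5 = 21·243931 + 34732 = 5157283 → 139412799/5157283
APPEND 9: p_6 = 9·139412799 + 6593996 = 1261309187, q_6 = 9·5157283 + 243931 = 46659478 → 1261309187/46659478

27/1
21815/807
139412799/5157283
1261309187/46659478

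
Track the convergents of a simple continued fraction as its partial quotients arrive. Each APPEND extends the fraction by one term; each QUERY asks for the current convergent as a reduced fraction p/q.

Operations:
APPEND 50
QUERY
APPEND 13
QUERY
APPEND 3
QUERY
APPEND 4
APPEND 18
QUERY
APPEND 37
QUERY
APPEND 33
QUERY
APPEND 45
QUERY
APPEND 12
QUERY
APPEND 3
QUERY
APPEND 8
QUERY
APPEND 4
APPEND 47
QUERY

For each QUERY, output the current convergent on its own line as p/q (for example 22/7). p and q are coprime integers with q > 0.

APPEND 50: p_0 = 50·1 + 0 = 50, q_0 = 50·0 + 1 = 1 → 50/1
APPEND 13: p_1 = 13·50 + 1 = 651, q_1 = 13·1 + 0 = 13 → 651/13
APPEND 3: p_2 = 3·651 + 50 = 2003, q_2 = 3·13 + 1 = 40 → 2003/40
APPEND 4: p_3 = 4·2003 + 651 = 8663, q_3 = 4·40 + 13 = 173 → 8663/173
APPEND 18: p_4 = 18·8663 + 2003 = 157937, q_4 = 18·173 + 40 = 3154 → 157937/3154
APPEND 37: p_5 = 37·157937 + 8663 = 5852332, q_5 = 37·3154 + 173 = 116871 → 5852332/116871
APPEND 33: p_6 = 33·5852332 + 157937 = 193284893, q_6 = 33·116871 + 3154 = 3859897 → 193284893/3859897
APPEND 45: p_7 = 45·193284893 + 5852332 = 8703672517, q_7 = 45·3859897 + 116871 = 173812236 → 8703672517/173812236
APPEND 12: p_8 = 12·8703672517 + 193284893 = 104637355097, q_8 = 12·173812236 + 3859897 = 2089606729 → 104637355097/2089606729
APPEND 3: p_9 = 3·104637355097 + 8703672517 = 322615737808, q_9 = 3·2089606729 + 173812236 = 6442632423 → 322615737808/6442632423
APPEND 8: p_10 = 8·322615737808 + 104637355097 = 2685563257561, q_10 = 8·6442632423 + 2089606729 = 53630666113 → 2685563257561/53630666113
APPEND 4: p_11 = 4·2685563257561 + 322615737808 = 11064868768052, q_11 = 4·53630666113 + 6442632423 = 220965296875 → 11064868768052/220965296875
APPEND 47: p_12 = 47·11064868768052 + 2685563257561 = 522734395356005, q_12 = 47·220965296875 + 53630666113 = 10438999619238 → 522734395356005/10438999619238

50/1
651/13
2003/40
157937/3154
5852332/116871
193284893/3859897
8703672517/173812236
104637355097/2089606729
322615737808/6442632423
2685563257561/53630666113
522734395356005/10438999619238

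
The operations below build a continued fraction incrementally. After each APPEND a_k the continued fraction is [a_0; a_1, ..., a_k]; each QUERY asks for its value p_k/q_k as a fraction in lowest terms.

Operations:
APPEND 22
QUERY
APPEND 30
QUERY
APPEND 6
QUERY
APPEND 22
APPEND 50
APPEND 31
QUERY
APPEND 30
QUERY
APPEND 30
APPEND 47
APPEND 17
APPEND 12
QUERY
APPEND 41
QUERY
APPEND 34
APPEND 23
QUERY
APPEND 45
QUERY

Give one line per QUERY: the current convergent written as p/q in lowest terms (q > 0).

22/1
661/30
3988/181
137227375/6228223
4121245088/187047471
1194898228647745/54231836980946
49089917099736041/2228002617908193
38464887748352218238/1745773382072676877
1732590200755469493849/78635608514116318973

APPEND 22: p_0 = 22·1 + 0 = 22, q_0 = 22·0 + 1 = 1 → 22/1
APPEND 30: p_1 = 30·22 + 1 = 661, q_1 = 30·1 + 0 = 30 → 661/30
APPEND 6: p_2 = 6·661 + 22 = 3988, q_2 = 6·30 + 1 = 181 → 3988/181
APPEND 22: p_3 = 22·3988 + 661 = 88397, q_3 = 22·181 + 30 = 4012 → 88397/4012
APPEND 50: p_4 = 50·88397 + 3988 = 4423838, q_4 = 50·4012 + 181 = 200781 → 4423838/200781
APPEND 31: p_5 = 31·4423838 + 88397 = 137227375, q_5 = 31·200781 + 4012 = 6228223 → 137227375/6228223
APPEND 30: p_6 = 30·137227375 + 4423838 = 4121245088, q_6 = 30·6228223 + 200781 = 187047471 → 4121245088/187047471
APPEND 30: p_7 = 30·4121245088 + 137227375 = 123774580015, q_7 = 30·187047471 + 6228223 = 5617652353 → 123774580015/5617652353
APPEND 47: p_8 = 47·123774580015 + 4121245088 = 5821526505793, q_8 = 47·5617652353 + 187047471 = 264216708062 → 5821526505793/264216708062
APPEND 17: p_9 = 17·5821526505793 + 123774580015 = 99089725178496, q_9 = 17·264216708062 + 5617652353 = 4497301689407 → 99089725178496/4497301689407
APPEND 12: p_10 = 12·99089725178496 + 5821526505793 = 1194898228647745, q_10 = 12·4497301689407 + 264216708062 = 54231836980946 → 1194898228647745/54231836980946
APPEND 41: p_11 = 41·1194898228647745 + 99089725178496 = 49089917099736041, q_11 = 41·54231836980946 + 4497301689407 = 2228002617908193 → 49089917099736041/2228002617908193
APPEND 34: p_12 = 34·49089917099736041 + 1194898228647745 = 1670252079619673139, q_12 = 34·2228002617908193 + 54231836980946 = 75806320845859508 → 1670252079619673139/75806320845859508
APPEND 23: p_13 = 23·1670252079619673139 + 49089917099736041 = 38464887748352218238, q_13 = 23·75806320845859508 + 2228002617908193 = 1745773382072676877 → 38464887748352218238/1745773382072676877
APPEND 45: p_14 = 45·38464887748352218238 + 1670252079619673139 = 1732590200755469493849, q_14 = 45·1745773382072676877 + 75806320845859508 = 78635608514116318973 → 1732590200755469493849/78635608514116318973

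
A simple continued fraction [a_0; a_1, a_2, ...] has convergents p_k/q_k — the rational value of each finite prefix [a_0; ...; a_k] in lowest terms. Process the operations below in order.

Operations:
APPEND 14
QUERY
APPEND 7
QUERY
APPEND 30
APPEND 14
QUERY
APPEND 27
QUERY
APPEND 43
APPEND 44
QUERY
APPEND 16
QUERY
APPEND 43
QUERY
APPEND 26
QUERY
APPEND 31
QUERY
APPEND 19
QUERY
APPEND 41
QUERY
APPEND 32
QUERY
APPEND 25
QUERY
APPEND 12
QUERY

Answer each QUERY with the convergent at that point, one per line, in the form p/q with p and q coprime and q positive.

14/1
99/7
41875/2961
1133609/80158
2147764337/151869378
34413016454/2433359803
1481907471859/104786340907
38564007284788/2726878223385
1196966133300287/84638011265842
22780920539990241/1610849092274383
935214708272900168/66129450794515545
29949651585272795617/2117753274516771823
749676504340092790593/53009961313713811120
9026067703666386282733/638237289039082505263

APPEND 14: p_0 = 14·1 + 0 = 14, q_0 = 14·0 + 1 = 1 → 14/1
APPEND 7: p_1 = 7·14 + 1 = 99, q_1 = 7·1 + 0 = 7 → 99/7
APPEND 30: p_2 = 30·99 + 14 = 2984, q_2 = 30·7 + 1 = 211 → 2984/211
APPEND 14: p_3 = 14·2984 + 99 = 41875, q_3 = 14·211 + 7 = 2961 → 41875/2961
APPEND 27: p_4 = 27·41875 + 2984 = 1133609, q_4 = 27·2961 + 211 = 80158 → 1133609/80158
APPEND 43: p_5 = 43·1133609 + 41875 = 48787062, q_5 = 43·80158 + 2961 = 3449755 → 48787062/3449755
APPEND 44: p_6 = 44·48787062 + 1133609 = 2147764337, q_6 = 44·3449755 + 80158 = 151869378 → 2147764337/151869378
APPEND 16: p_7 = 16·2147764337 + 48787062 = 34413016454, q_7 = 16·151869378 + 3449755 = 2433359803 → 34413016454/2433359803
APPEND 43: p_8 = 43·34413016454 + 2147764337 = 1481907471859, q_8 = 43·2433359803 + 151869378 = 104786340907 → 1481907471859/104786340907
APPEND 26: p_9 = 26·1481907471859 + 34413016454 = 38564007284788, q_9 = 26·104786340907 + 2433359803 = 2726878223385 → 38564007284788/2726878223385
APPEND 31: p_10 = 31·38564007284788 + 1481907471859 = 1196966133300287, q_10 = 31·2726878223385 + 104786340907 = 84638011265842 → 1196966133300287/84638011265842
APPEND 19: p_11 = 19·1196966133300287 + 38564007284788 = 22780920539990241, q_11 = 19·84638011265842 + 2726878223385 = 1610849092274383 → 22780920539990241/1610849092274383
APPEND 41: p_12 = 41·22780920539990241 + 1196966133300287 = 935214708272900168, q_12 = 41·1610849092274383 + 84638011265842 = 66129450794515545 → 935214708272900168/66129450794515545
APPEND 32: p_13 = 32·935214708272900168 + 22780920539990241 = 29949651585272795617, q_13 = 32·66129450794515545 + 1610849092274383 = 2117753274516771823 → 29949651585272795617/2117753274516771823
APPEND 25: p_14 = 25·29949651585272795617 + 935214708272900168 = 749676504340092790593, q_14 = 25·2117753274516771823 + 66129450794515545 = 53009961313713811120 → 749676504340092790593/53009961313713811120
APPEND 12: p_15 = 12·749676504340092790593 + 29949651585272795617 = 9026067703666386282733, q_15 = 12·53009961313713811120 + 2117753274516771823 = 638237289039082505263 → 9026067703666386282733/638237289039082505263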